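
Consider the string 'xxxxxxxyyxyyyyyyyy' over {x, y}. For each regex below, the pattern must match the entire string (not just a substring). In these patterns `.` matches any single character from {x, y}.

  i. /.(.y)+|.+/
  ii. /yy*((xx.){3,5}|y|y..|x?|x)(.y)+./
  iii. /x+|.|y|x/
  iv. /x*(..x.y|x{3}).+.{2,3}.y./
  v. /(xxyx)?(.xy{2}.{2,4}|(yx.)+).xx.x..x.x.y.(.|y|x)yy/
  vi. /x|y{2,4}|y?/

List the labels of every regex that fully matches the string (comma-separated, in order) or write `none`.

i → match
ii → no match — must start with 'y'
iii → no match
iv → match
v → no match
vi → no match

i, iv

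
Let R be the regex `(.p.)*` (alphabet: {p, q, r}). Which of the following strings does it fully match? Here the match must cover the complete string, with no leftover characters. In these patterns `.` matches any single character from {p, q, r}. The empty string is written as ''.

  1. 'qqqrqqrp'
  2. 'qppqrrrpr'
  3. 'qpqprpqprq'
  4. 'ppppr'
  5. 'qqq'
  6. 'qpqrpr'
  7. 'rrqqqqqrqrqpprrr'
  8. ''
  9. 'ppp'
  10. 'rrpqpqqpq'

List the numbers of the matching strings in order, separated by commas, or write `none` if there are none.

6, 8, 9

1 → no match
2 → no match
3 → no match
4 → no match
5 → no match
6 → match
7 → no match
8 → match
9 → match
10 → no match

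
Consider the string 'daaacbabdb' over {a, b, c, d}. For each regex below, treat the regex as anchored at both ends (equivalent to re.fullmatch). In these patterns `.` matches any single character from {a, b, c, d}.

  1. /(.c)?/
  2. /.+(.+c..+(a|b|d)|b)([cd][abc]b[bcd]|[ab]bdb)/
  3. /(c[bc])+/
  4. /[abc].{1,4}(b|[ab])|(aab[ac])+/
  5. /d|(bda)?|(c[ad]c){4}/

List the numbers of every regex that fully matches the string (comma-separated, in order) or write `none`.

1 → no match
2 → match
3 → no match — must start with 'c'
4 → no match
5 → no match

2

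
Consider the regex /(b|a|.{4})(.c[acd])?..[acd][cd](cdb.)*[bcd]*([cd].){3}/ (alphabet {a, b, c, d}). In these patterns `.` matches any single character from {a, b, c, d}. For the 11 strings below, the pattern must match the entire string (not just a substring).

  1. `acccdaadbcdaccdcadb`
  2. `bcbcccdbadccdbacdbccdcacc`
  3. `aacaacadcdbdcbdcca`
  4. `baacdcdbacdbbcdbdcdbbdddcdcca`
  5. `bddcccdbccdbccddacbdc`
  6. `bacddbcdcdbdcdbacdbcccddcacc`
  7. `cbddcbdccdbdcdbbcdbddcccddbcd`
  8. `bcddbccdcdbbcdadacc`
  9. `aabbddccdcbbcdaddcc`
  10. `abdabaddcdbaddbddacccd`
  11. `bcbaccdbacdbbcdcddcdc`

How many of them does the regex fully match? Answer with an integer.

1 → no match
2 → match
3 → match
4 → match
5 → match
6 → match
7 → match
8 → match
9 → match
10 → match
11 → match
Total matched: 10

10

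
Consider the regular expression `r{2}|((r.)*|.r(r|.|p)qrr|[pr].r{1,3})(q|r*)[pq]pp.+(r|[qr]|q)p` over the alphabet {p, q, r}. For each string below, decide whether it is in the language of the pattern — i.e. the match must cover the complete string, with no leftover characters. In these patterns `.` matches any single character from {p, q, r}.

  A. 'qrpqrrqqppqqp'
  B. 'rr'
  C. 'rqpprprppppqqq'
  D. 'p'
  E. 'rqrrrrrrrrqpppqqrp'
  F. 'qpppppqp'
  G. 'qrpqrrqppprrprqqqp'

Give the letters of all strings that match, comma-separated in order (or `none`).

A → match
B → match
C → no match
D → no match
E → match
F → match
G → match

A, B, E, F, G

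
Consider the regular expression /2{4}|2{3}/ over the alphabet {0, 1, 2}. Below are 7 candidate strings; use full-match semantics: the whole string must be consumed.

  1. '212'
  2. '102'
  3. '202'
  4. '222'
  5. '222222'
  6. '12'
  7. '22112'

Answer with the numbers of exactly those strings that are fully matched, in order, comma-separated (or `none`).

4

1. '212' → no match
2. '102' → no match — must start with '2'
3. '202' → no match
4. '222' → match
5. '222222' → no match
6. '12' → no match — must start with '2'
7. '22112' → no match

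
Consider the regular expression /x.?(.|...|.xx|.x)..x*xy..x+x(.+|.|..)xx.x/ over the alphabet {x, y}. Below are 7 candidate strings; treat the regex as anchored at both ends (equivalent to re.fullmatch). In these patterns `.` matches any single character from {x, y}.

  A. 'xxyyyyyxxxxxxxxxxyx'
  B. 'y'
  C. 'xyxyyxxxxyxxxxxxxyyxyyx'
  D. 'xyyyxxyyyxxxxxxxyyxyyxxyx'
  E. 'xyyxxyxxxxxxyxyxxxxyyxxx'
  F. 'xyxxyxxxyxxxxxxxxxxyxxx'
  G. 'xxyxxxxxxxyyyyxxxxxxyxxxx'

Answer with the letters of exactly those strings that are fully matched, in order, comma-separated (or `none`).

D

A → no match
B. 'y' → no match — must start with 'x'
C → no match
D → match
E → no match
F → no match
G → no match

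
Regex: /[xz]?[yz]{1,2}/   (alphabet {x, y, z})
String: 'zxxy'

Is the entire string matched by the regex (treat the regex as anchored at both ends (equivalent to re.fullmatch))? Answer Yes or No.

No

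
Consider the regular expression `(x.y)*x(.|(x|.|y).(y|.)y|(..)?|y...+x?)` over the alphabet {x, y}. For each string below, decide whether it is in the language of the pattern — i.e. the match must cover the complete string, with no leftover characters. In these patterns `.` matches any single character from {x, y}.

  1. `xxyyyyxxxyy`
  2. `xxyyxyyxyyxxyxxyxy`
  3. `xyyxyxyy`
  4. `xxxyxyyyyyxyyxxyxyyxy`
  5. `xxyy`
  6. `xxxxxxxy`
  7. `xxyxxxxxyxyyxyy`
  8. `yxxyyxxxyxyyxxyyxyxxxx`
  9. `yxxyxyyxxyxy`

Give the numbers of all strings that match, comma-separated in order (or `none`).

1 → no match
2 → no match
3 → match
4 → no match
5 → no match
6 → no match
7 → no match
8 → no match
9 → no match

3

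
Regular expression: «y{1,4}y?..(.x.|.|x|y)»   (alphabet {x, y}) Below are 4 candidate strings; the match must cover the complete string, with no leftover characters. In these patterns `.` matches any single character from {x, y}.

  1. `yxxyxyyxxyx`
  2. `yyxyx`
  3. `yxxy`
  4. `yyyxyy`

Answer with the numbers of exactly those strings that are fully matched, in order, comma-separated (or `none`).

2, 3, 4

1 → no match
2 → match
3 → match
4 → match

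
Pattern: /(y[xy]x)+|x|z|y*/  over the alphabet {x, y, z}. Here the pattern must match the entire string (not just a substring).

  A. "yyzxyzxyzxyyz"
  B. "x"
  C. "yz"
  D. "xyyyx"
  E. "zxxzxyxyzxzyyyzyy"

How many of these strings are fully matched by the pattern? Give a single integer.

1

A → no match
B → match
C → no match
D → no match
E → no match
Total matched: 1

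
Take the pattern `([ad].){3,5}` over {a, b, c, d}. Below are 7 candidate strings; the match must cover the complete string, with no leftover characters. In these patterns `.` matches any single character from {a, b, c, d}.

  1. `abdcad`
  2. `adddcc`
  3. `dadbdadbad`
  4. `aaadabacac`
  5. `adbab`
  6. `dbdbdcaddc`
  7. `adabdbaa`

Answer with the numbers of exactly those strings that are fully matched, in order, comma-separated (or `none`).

1, 3, 4, 6, 7

1 → match
2 → no match
3 → match
4 → match
5 → no match
6 → match
7 → match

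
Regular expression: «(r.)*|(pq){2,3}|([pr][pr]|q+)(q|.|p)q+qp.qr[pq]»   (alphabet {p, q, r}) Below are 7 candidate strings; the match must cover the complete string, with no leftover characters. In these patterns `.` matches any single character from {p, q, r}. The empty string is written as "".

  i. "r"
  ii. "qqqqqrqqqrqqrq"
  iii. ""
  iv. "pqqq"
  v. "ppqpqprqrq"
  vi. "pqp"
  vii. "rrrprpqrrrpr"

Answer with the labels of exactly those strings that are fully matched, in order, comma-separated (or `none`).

iii

i → no match
ii → no match
iii → match
iv → no match
v → no match
vi → no match
vii → no match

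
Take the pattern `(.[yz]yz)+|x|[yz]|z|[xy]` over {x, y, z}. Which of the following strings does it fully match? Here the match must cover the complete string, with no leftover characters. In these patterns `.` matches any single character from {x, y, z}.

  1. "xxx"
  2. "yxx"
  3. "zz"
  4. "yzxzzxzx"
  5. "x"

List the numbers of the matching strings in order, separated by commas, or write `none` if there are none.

5

1. "xxx" → no match
2. "yxx" → no match
3. "zz" → no match
4. "yzxzzxzx" → no match
5. "x" → match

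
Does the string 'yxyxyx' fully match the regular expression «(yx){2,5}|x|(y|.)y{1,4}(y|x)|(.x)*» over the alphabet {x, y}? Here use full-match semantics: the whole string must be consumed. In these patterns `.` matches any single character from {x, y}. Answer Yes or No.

Yes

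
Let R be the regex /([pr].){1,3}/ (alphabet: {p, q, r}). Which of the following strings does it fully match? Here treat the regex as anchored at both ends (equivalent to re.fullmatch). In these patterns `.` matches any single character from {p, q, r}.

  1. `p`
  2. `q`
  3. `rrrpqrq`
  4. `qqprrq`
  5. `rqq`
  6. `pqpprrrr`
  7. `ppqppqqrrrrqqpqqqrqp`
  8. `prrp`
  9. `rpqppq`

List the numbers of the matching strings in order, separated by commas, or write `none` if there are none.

1 → no match
2 → no match
3 → no match
4 → no match
5 → no match
6 → no match
7 → no match
8 → match
9 → no match

8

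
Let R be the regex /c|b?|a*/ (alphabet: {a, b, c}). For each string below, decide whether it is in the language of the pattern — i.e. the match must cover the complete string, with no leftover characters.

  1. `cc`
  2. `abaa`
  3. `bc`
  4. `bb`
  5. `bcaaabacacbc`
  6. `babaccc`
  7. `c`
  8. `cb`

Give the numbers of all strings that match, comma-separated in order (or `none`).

1 → no match
2 → no match
3 → no match
4 → no match
5 → no match
6 → no match
7 → match
8 → no match

7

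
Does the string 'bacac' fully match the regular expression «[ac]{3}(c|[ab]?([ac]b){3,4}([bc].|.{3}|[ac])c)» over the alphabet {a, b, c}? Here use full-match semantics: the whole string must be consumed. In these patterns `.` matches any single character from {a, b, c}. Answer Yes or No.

No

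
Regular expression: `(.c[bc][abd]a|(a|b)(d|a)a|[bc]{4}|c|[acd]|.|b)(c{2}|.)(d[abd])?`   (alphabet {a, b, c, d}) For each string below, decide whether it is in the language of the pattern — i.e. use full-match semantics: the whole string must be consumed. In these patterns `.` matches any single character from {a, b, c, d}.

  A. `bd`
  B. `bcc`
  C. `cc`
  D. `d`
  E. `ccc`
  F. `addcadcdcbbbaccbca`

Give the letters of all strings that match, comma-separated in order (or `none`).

A. `bd` → match
B. `bcc` → match
C. `cc` → match
D. `d` → no match
E. `ccc` → match
F → no match

A, B, C, E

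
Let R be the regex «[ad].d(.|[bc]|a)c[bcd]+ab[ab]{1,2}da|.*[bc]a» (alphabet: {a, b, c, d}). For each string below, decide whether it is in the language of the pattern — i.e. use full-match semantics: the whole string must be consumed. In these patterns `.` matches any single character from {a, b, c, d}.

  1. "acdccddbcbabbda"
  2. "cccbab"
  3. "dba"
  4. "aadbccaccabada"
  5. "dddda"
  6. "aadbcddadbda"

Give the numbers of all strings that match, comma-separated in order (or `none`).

1 → match
2 → no match
3 → match
4 → no match
5 → no match
6 → no match

1, 3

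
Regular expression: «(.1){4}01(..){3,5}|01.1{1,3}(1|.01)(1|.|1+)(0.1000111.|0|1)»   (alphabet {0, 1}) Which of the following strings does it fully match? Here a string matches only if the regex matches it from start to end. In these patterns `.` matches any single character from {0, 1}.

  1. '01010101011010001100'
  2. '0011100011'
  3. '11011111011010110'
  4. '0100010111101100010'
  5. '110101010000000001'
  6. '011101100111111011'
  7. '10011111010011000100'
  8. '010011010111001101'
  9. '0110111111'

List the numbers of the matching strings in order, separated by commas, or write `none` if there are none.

1

1 → match
2 → no match
3 → no match
4 → no match
5 → no match
6 → no match
7 → no match
8 → no match
9 → no match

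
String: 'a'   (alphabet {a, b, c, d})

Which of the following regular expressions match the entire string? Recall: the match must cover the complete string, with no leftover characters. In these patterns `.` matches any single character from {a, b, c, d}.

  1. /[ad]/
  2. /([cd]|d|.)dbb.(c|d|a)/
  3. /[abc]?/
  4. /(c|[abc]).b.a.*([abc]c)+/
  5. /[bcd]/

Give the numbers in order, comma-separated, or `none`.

1, 3

1 → match
2 → no match
3 → match
4 → no match — must end with 'c'
5 → no match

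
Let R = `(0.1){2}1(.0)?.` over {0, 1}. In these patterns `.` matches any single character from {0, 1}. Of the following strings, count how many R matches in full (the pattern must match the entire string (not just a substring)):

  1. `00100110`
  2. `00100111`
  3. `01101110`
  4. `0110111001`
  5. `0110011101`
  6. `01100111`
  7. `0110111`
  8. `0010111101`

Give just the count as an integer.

1 → match
2 → match
3 → match
4 → match
5 → match
6 → match
7 → no match
8 → match
Total matched: 7

7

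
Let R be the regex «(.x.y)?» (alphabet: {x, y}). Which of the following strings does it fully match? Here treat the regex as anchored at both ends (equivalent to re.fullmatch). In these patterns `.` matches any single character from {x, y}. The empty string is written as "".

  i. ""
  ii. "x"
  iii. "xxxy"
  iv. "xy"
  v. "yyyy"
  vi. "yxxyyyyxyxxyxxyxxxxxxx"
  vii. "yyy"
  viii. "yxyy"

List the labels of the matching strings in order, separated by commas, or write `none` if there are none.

i → match
ii → no match
iii → match
iv → no match
v → no match
vi → no match
vii → no match
viii → match

i, iii, viii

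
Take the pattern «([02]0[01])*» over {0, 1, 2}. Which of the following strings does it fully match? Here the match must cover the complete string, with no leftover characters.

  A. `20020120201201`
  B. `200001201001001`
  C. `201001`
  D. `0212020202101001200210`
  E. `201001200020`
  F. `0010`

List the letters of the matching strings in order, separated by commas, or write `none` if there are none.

B, C

A → no match
B → match
C → match
D → no match
E → no match
F → no match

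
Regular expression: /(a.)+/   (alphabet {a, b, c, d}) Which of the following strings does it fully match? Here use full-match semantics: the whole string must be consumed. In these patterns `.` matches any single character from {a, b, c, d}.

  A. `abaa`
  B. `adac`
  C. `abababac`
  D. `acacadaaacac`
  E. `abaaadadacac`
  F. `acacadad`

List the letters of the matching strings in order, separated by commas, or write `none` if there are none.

A. `abaa` → match
B. `adac` → match
C. `abababac` → match
D. `acacadaaacac` → match
E. `abaaadadacac` → match
F. `acacadad` → match

A, B, C, D, E, F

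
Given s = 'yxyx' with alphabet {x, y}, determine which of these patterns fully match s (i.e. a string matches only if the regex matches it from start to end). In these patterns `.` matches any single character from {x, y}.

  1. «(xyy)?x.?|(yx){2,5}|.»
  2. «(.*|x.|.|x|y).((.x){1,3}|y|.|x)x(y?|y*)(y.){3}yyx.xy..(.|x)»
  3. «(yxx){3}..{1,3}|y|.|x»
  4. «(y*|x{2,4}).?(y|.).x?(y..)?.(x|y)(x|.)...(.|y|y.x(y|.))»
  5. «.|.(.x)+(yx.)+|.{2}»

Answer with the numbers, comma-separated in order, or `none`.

1 → match
2 → no match
3 → no match
4 → no match
5 → no match

1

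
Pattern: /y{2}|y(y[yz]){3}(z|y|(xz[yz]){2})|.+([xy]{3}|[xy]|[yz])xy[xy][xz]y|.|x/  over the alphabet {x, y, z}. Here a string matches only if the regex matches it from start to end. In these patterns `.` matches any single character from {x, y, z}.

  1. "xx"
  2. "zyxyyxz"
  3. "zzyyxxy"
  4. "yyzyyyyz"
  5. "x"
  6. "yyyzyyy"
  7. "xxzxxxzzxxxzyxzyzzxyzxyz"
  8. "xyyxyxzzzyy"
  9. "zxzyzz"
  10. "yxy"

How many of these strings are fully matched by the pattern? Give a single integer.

1 → no match
2 → no match
3 → no match
4 → match
5 → match
6 → no match
7 → no match
8 → no match
9 → no match
10 → no match
Total matched: 2

2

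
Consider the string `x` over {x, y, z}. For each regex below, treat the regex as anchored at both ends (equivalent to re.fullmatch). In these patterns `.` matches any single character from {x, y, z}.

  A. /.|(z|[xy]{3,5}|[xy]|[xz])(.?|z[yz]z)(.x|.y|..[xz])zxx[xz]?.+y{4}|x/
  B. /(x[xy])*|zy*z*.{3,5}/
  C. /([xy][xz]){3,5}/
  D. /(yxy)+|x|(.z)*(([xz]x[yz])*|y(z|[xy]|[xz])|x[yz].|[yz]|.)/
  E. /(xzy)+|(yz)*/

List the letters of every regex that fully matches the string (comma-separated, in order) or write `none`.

A → match
B → no match
C → no match
D → match
E → no match

A, D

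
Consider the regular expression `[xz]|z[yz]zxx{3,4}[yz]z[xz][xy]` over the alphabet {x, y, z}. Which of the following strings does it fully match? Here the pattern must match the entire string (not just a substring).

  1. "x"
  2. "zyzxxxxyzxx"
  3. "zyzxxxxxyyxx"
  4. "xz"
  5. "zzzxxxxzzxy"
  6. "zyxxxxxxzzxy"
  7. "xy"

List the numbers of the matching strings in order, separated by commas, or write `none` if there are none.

1, 2, 5

1 → match
2 → match
3 → no match
4 → no match
5 → match
6 → no match
7 → no match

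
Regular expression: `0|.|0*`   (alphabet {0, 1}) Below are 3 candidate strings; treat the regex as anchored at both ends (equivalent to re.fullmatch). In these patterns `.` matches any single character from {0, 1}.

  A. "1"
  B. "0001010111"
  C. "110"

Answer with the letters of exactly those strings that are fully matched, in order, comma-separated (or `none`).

A → match
B → no match
C → no match

A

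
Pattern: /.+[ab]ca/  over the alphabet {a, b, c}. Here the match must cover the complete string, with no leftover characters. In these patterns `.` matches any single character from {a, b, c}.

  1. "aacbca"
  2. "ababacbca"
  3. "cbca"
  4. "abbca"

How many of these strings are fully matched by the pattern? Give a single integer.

4

1 → match
2 → match
3 → match
4 → match
Total matched: 4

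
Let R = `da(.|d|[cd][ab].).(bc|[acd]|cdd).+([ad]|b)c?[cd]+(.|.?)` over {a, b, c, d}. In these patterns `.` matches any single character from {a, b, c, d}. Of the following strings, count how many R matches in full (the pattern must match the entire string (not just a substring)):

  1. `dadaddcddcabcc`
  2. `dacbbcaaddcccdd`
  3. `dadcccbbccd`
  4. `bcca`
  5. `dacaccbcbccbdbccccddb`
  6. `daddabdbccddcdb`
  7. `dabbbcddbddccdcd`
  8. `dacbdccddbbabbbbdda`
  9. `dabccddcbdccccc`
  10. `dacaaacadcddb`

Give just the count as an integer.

9

1 → match
2 → match
3 → match
4 → no match — must start with `da`
5 → match
6 → match
7 → match
8 → match
9 → match
10 → match
Total matched: 9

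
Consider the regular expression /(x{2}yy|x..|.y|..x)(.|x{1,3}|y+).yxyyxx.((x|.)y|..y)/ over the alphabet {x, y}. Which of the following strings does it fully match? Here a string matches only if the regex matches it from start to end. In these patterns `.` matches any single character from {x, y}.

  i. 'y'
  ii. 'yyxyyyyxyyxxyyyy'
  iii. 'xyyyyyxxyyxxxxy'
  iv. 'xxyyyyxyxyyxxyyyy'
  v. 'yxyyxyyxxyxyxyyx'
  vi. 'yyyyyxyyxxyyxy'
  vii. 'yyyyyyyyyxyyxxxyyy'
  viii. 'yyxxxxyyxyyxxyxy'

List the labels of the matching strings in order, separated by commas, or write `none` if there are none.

i. 'y' → no match
ii → match
iii → no match
iv → match
v → no match — must end with 'y'
vi → match
vii → match
viii → match

ii, iv, vi, vii, viii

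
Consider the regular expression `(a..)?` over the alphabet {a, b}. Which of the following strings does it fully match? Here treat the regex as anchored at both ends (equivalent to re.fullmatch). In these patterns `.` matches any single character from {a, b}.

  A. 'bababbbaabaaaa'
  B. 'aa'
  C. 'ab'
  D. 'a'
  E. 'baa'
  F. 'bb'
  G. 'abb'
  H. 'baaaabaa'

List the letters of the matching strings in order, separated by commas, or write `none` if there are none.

G

A → no match
B → no match
C → no match
D → no match
E → no match
F → no match
G → match
H → no match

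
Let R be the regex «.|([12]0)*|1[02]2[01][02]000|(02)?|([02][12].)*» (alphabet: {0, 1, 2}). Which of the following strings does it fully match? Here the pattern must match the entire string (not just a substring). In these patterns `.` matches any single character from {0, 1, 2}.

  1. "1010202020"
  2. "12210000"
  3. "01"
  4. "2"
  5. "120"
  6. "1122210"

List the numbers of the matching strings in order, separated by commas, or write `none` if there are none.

1, 2, 4

1 → match
2 → match
3 → no match
4 → match
5 → no match
6 → no match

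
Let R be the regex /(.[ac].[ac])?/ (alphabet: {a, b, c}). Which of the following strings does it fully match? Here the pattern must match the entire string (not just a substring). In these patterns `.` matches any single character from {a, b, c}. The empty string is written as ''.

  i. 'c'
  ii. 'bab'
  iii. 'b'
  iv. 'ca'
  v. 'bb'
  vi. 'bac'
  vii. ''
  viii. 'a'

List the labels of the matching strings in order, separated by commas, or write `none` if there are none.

vii

i → no match
ii → no match
iii → no match
iv → no match
v → no match
vi → no match
vii → match
viii → no match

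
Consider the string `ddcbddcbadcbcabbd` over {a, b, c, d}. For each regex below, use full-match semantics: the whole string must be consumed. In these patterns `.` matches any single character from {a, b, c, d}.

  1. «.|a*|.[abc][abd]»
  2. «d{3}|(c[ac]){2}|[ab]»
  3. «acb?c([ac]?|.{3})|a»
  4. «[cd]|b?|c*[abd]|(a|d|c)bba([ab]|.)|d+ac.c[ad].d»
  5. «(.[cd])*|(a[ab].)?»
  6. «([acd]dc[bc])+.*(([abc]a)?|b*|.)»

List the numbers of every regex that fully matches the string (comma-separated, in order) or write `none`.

6

1 → no match
2 → no match
3 → no match
4 → no match
5 → no match
6 → match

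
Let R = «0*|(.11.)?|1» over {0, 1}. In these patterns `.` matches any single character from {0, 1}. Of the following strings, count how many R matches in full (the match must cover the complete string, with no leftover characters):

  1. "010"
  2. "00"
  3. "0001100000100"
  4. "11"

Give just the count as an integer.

1

1 → no match
2 → match
3 → no match
4 → no match
Total matched: 1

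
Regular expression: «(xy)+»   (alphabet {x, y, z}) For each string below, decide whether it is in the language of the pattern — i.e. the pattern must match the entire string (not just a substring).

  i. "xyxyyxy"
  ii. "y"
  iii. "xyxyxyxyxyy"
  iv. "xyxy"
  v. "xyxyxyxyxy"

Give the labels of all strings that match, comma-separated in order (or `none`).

iv, v

i. "xyxyyxy" → no match
ii. "y" → no match — must start with "xy"
iii. "xyxyxyxyxyy" → no match — must end with "xy"
iv. "xyxy" → match
v. "xyxyxyxyxy" → match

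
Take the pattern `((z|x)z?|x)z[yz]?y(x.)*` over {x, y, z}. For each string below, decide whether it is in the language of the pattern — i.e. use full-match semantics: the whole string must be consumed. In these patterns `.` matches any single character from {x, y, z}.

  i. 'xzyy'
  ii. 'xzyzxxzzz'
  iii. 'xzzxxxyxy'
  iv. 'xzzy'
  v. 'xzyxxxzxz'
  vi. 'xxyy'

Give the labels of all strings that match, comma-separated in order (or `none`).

i. 'xzyy' → match
ii. 'xzyzxxzzz' → no match
iii. 'xzzxxxyxy' → no match
iv. 'xzzy' → match
v. 'xzyxxxzxz' → match
vi. 'xxyy' → no match

i, iv, v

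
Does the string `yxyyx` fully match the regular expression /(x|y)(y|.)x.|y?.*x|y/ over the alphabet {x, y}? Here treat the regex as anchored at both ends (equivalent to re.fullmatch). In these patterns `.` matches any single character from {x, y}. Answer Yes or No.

Yes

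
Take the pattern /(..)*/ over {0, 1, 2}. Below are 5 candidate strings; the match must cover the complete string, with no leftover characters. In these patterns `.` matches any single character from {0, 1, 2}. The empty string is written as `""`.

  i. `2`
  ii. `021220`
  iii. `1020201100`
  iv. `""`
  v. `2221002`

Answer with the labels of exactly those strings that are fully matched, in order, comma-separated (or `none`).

ii, iii, iv

i → no match
ii → match
iii → match
iv → match
v → no match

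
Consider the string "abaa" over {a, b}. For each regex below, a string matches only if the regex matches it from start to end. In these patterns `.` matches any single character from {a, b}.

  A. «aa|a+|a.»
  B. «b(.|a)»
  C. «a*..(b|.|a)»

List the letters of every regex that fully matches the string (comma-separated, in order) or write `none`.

A → no match
B → no match — must start with "b"
C → match

C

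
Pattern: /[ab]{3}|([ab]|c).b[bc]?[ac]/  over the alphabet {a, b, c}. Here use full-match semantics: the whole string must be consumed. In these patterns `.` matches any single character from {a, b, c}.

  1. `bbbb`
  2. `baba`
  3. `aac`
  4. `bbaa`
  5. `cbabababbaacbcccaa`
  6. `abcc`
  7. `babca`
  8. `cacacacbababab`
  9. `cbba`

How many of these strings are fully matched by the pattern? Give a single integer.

3

1 → no match
2 → match
3 → no match
4 → no match
5 → no match
6 → no match
7 → match
8 → no match
9 → match
Total matched: 3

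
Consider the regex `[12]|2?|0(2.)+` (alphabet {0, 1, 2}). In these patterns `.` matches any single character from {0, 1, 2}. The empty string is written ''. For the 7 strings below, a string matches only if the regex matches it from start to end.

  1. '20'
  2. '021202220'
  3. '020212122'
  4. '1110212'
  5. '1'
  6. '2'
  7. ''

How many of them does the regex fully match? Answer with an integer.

1 → no match
2 → match
3 → match
4 → no match
5 → match
6 → match
7 → match
Total matched: 5

5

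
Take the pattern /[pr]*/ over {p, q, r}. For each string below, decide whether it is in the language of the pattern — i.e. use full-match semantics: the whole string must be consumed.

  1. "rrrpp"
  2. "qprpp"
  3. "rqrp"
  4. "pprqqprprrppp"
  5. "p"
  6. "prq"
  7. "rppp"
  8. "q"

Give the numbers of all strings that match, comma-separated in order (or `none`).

1, 5, 7

1 → match
2 → no match
3 → no match
4 → no match
5 → match
6 → no match
7 → match
8 → no match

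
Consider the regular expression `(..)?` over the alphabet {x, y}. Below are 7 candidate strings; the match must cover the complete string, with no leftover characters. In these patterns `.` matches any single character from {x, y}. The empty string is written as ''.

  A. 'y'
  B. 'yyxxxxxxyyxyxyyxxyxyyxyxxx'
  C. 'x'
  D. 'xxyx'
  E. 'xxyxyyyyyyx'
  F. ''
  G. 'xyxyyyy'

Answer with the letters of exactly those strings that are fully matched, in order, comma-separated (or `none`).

F

A → no match
B → no match
C → no match
D → no match
E → no match
F → match
G → no match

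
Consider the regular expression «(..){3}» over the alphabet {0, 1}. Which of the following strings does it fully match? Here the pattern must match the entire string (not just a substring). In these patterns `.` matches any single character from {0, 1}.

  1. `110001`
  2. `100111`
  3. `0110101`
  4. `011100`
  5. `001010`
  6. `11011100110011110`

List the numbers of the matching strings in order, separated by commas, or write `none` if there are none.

1, 2, 4, 5

1 → match
2 → match
3 → no match
4 → match
5 → match
6 → no match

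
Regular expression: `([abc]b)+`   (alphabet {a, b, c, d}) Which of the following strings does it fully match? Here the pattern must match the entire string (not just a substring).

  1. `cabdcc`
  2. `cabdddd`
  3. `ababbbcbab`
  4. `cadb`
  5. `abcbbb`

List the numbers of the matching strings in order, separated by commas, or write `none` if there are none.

3, 5

1 → no match — must end with `b`
2 → no match — must end with `b`
3 → match
4 → no match
5 → match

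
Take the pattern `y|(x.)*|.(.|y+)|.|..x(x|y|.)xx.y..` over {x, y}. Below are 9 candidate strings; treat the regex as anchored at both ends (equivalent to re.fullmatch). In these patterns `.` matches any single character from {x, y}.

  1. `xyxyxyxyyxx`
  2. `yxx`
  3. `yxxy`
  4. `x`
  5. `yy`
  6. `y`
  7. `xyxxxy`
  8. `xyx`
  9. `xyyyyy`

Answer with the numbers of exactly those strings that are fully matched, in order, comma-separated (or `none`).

4, 5, 6, 7, 9

1 → no match
2 → no match
3 → no match
4 → match
5 → match
6 → match
7 → match
8 → no match
9 → match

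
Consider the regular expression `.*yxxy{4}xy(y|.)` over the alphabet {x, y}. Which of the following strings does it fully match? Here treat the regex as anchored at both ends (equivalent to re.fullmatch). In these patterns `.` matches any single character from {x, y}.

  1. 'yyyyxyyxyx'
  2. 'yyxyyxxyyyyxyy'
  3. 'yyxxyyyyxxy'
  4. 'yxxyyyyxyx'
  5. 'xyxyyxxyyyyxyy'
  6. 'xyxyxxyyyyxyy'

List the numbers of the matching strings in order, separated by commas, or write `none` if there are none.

1 → no match
2 → match
3 → no match
4 → match
5 → match
6 → match

2, 4, 5, 6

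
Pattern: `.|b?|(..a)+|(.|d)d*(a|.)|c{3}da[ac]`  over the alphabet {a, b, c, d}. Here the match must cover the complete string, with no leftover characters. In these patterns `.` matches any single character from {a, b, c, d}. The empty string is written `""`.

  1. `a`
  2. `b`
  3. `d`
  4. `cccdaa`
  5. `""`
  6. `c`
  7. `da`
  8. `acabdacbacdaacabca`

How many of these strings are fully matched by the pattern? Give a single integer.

1. `a` → match
2. `b` → match
3. `d` → match
4. `cccdaa` → match
5. `""` → match
6. `c` → match
7. `da` → match
8 → match
Total matched: 8

8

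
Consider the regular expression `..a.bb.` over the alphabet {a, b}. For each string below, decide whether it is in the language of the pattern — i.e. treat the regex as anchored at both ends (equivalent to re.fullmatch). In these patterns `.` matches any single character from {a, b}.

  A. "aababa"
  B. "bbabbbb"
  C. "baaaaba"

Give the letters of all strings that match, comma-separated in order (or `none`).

A → no match
B → match
C → no match

B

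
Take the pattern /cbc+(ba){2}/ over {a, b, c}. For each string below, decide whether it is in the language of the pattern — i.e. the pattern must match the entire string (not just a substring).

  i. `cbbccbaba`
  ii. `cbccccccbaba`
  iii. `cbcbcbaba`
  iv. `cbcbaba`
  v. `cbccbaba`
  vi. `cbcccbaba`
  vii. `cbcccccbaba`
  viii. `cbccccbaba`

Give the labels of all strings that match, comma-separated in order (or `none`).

ii, iv, v, vi, vii, viii

i → no match — must start with `cbc`
ii → match
iii → no match
iv → match
v → match
vi → match
vii → match
viii → match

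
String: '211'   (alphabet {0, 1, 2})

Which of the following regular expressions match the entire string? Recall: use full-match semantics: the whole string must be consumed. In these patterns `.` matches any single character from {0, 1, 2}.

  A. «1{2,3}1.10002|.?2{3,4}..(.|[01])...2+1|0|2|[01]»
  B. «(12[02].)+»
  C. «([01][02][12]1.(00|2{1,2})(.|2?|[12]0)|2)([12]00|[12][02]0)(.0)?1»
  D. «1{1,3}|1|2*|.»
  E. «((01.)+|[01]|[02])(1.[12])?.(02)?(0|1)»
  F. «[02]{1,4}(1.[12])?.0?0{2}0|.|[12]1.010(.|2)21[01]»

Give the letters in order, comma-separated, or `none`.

E

A → no match
B → no match — must start with '12'
C → no match
D → no match
E → match
F → no match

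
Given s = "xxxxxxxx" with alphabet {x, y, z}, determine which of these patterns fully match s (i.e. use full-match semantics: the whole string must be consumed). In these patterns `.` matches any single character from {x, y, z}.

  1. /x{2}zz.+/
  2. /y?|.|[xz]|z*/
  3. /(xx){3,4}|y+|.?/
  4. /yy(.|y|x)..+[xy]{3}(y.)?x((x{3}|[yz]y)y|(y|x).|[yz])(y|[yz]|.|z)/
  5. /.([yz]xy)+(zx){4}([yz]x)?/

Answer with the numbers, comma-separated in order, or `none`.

1 → no match
2 → no match
3 → match
4 → no match — must start with "yy"
5 → no match

3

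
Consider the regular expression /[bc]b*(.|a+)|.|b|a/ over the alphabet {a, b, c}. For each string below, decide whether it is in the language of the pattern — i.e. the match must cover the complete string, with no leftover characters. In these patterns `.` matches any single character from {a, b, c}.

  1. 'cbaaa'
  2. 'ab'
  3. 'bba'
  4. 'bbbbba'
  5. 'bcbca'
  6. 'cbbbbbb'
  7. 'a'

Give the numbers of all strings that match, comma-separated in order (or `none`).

1 → match
2 → no match
3 → match
4 → match
5 → no match
6 → match
7 → match

1, 3, 4, 6, 7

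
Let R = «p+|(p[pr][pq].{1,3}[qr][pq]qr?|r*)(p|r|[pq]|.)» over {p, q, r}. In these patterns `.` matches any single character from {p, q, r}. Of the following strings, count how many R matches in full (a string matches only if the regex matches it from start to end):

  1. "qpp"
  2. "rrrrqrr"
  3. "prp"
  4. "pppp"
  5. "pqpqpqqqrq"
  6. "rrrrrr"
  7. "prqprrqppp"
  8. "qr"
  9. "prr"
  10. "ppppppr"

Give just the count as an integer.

1 → no match
2 → no match
3 → no match
4 → match
5 → no match
6 → match
7 → no match
8 → no match
9 → no match
10 → no match
Total matched: 2

2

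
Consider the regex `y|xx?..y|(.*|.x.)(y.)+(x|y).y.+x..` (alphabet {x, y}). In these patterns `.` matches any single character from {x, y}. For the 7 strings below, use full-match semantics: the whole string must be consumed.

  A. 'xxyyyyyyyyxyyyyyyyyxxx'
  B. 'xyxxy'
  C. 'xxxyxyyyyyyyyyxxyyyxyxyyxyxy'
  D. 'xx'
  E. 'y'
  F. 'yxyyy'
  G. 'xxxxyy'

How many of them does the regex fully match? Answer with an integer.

A → match
B → no match
C → no match
D → no match
E → match
F → no match
G → no match
Total matched: 2

2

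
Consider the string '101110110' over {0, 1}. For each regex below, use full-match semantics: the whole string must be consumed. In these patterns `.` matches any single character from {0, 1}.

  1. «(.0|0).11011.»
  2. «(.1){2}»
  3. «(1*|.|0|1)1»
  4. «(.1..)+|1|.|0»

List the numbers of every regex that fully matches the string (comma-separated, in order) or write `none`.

1

1 → match
2 → no match — must end with '1'
3 → no match — must end with '1'
4 → no match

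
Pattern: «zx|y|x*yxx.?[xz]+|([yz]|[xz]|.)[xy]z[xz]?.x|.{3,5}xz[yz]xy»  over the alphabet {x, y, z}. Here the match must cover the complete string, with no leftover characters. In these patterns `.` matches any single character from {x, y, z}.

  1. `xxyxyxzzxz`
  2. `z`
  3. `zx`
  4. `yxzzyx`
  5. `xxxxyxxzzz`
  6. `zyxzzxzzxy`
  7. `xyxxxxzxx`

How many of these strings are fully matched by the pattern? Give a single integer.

5

1 → no match
2 → no match
3 → match
4 → match
5 → match
6 → match
7 → match
Total matched: 5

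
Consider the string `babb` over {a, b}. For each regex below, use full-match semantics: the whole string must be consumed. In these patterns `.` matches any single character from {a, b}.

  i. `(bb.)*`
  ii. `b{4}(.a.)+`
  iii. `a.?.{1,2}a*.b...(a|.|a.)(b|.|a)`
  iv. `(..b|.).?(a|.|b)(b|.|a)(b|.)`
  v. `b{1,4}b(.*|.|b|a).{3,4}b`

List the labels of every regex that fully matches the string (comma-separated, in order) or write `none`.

i → no match
ii → no match
iii → no match — must start with `a`
iv → match
v → no match

iv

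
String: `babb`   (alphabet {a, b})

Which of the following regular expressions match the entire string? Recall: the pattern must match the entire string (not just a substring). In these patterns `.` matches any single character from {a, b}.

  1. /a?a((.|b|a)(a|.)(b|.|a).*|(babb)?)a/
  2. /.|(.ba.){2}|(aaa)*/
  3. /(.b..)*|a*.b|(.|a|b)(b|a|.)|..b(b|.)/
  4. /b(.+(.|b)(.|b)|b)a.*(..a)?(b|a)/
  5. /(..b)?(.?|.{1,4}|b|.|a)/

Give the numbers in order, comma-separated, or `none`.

3, 5

1 → no match — must end with `a`
2 → no match
3 → match
4 → no match
5 → match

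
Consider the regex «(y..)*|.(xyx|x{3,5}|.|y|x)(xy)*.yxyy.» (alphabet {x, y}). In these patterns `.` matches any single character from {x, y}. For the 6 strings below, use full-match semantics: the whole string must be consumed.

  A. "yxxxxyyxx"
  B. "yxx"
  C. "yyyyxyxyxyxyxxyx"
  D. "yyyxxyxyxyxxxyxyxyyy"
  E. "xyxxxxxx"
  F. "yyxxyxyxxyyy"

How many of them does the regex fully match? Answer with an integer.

1

A → no match
B → match
C → no match
D → no match
E → no match
F → no match
Total matched: 1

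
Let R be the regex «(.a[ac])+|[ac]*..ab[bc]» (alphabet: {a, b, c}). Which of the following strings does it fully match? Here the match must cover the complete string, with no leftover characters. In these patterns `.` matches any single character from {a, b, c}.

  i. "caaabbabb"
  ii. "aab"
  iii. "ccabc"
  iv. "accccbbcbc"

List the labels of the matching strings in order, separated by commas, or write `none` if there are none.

i, iii

i → match
ii → no match
iii → match
iv → no match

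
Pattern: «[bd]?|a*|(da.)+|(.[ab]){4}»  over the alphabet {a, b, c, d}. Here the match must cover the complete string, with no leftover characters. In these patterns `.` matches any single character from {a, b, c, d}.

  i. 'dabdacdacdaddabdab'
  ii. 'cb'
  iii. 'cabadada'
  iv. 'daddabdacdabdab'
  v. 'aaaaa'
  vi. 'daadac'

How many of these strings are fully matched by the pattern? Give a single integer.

i → match
ii → no match
iii → match
iv → match
v → match
vi → match
Total matched: 5

5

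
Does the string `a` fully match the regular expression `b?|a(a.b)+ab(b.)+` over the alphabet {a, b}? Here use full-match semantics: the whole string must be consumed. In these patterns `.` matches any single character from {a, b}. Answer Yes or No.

No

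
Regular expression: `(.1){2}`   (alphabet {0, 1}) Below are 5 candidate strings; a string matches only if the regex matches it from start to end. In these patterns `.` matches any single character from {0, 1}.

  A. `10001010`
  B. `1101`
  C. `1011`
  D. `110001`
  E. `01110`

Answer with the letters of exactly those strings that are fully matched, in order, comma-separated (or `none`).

A → no match — must end with `1`
B → match
C → no match
D → no match
E → no match — must end with `1`

B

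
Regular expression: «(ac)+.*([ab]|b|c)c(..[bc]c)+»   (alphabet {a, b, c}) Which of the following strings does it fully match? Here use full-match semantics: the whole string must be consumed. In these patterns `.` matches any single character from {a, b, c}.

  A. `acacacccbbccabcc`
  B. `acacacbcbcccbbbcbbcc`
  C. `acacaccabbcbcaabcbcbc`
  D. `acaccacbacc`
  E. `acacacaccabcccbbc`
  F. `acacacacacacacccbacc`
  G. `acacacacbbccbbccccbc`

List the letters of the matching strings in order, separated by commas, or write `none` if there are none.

A, B, C, D, E, F, G

A → match
B → match
C → match
D → match
E → match
F → match
G → match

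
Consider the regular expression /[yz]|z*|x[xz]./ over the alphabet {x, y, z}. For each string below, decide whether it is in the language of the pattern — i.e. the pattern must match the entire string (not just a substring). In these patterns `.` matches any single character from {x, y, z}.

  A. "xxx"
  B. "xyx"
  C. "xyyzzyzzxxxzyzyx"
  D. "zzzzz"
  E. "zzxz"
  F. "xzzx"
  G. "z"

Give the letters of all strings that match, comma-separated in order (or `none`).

A. "xxx" → match
B. "xyx" → no match
C → no match
D. "zzzzz" → match
E. "zzxz" → no match
F. "xzzx" → no match
G. "z" → match

A, D, G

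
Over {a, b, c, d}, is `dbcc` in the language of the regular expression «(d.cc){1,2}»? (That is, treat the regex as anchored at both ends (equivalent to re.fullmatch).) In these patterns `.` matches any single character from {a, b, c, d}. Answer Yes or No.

Yes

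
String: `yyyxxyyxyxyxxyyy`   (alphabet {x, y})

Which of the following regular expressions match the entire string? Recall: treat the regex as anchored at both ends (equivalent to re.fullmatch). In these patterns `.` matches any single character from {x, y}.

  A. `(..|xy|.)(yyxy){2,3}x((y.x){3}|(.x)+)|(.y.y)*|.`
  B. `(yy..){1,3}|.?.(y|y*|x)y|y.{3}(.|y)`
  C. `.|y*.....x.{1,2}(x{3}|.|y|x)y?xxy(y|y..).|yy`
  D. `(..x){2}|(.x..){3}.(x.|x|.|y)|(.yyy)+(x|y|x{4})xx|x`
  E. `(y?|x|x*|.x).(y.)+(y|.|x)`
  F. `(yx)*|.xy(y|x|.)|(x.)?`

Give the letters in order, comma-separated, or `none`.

C

A → no match
B → no match
C → match
D → no match
E → no match
F → no match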